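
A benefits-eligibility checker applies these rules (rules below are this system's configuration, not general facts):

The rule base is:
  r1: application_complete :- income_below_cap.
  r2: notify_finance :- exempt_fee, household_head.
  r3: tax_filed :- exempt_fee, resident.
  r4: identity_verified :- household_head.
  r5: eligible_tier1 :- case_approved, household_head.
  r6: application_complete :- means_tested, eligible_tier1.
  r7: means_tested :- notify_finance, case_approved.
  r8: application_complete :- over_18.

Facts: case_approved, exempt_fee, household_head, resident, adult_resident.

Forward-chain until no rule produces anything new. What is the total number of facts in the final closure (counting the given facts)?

Round 1 — r2, r3, r4, r5, derive notify_finance, tax_filed, identity_verified, eligible_tier1.
Round 2 — r7, derive means_tested.
Round 3 — r6, derive application_complete.
Closure: {adult_resident, application_complete, case_approved, eligible_tier1, exempt_fee, household_head, identity_verified, means_tested, notify_finance, resident, tax_filed} — 11 facts.

11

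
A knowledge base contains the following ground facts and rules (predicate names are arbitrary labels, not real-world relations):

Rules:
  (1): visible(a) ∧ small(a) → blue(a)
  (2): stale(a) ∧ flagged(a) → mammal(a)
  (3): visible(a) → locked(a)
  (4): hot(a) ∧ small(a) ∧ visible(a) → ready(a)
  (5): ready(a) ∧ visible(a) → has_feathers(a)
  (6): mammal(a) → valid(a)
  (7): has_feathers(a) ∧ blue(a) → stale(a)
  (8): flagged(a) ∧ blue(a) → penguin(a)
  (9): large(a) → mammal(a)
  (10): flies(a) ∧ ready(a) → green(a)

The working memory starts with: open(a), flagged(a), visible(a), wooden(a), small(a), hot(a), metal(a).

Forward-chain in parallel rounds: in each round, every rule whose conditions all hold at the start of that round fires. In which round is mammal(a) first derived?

Round 1 fires (1), (3), (4), giving blue(a), locked(a), ready(a).
Round 2 fires (5), (8), giving has_feathers(a), penguin(a).
Round 3 fires (7), giving stale(a).
Round 4 fires (2), giving mammal(a).
mammal(a) first appears in round 4.

4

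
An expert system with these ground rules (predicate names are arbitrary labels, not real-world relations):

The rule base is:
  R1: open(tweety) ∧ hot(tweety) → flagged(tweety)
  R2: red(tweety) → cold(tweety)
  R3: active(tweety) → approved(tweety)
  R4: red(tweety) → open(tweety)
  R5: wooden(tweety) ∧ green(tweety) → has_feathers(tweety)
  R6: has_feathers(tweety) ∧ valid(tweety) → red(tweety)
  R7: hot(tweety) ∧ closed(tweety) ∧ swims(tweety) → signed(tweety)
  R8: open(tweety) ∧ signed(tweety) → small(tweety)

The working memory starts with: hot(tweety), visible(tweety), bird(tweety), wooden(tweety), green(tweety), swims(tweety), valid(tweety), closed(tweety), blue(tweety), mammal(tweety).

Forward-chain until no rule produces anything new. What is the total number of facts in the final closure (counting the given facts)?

17

Round 1: R5 [wooden(tweety) ∧ green(tweety) → has_feathers(tweety)]; R7 [hot(tweety) ∧ closed(tweety) ∧ swims(tweety) → signed(tweety)]. New: has_feathers(tweety), signed(tweety).
Round 2: R6 [has_feathers(tweety) ∧ valid(tweety) → red(tweety)]. New: red(tweety).
Round 3: R2 [red(tweety) → cold(tweety)]; R4 [red(tweety) → open(tweety)]. New: cold(tweety), open(tweety).
Round 4: R1 [open(tweety) ∧ hot(tweety) → flagged(tweety)]; R8 [open(tweety) ∧ signed(tweety) → small(tweety)]. New: flagged(tweety), small(tweety).
Closure: {bird(tweety), blue(tweety), closed(tweety), cold(tweety), flagged(tweety), green(tweety), has_feathers(tweety), hot(tweety), mammal(tweety), open(tweety), red(tweety), signed(tweety), small(tweety), swims(tweety), valid(tweety), visible(tweety), wooden(tweety)} — 17 facts.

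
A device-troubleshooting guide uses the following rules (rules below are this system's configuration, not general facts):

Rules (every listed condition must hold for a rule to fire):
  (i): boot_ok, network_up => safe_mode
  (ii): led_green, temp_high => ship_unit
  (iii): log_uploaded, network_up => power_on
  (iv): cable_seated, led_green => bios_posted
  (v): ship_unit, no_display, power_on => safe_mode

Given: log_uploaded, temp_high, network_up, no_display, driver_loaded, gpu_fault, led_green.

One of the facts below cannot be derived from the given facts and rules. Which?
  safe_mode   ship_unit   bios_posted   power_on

Round 1 — (ii), (iii), derive ship_unit, power_on.
Round 2 — (v), derive safe_mode.
Derived: ship_unit (round 1), safe_mode (round 2), power_on (round 1). bios_posted never appears in any round.

bios_posted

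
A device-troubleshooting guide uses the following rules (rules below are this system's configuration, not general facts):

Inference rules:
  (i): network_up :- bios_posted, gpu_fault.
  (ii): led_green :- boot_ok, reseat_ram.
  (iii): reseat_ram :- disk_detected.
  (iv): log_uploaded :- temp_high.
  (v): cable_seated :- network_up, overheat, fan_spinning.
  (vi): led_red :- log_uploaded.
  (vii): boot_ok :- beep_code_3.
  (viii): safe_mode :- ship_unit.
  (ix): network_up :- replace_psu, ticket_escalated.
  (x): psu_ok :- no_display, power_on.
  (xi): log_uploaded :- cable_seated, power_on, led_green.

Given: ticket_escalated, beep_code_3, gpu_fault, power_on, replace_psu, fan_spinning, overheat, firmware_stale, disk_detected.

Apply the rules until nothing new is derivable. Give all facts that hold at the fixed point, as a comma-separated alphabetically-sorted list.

beep_code_3, boot_ok, cable_seated, disk_detected, fan_spinning, firmware_stale, gpu_fault, led_green, led_red, log_uploaded, network_up, overheat, power_on, replace_psu, reseat_ram, ticket_escalated

Round 1: (iii) [reseat_ram :- disk_detected.]; (vii) [boot_ok :- beep_code_3.]; (ix) [network_up :- replace_psu, ticket_escalated.]. New: reseat_ram, boot_ok, network_up.
Round 2: (ii) [led_green :- boot_ok, reseat_ram.]; (v) [cable_seated :- network_up, overheat, fan_spinning.]. New: led_green, cable_seated.
Round 3: (xi) [log_uploaded :- cable_seated, power_on, led_green.]. New: log_uploaded.
Round 4: (vi) [led_red :- log_uploaded.]. New: led_red.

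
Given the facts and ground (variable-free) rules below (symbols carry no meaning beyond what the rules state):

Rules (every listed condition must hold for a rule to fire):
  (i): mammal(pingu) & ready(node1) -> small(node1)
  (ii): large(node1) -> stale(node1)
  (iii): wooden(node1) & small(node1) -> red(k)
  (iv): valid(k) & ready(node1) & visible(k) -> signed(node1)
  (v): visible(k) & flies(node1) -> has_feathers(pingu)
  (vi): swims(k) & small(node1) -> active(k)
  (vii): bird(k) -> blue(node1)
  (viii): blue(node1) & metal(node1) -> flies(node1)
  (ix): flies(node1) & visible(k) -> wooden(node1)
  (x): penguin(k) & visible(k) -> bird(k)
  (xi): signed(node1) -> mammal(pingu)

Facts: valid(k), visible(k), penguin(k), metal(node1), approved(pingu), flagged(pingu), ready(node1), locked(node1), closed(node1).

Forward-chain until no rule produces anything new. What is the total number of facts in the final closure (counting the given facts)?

[1] (iv) [valid(k) & ready(node1) & visible(k) -> signed(node1)]; (x) [penguin(k) & visible(k) -> bird(k)]. ⇒ new: signed(node1), bird(k).
[2] (vii) [bird(k) -> blue(node1)]; (xi) [signed(node1) -> mammal(pingu)]. ⇒ new: blue(node1), mammal(pingu).
[3] (i) [mammal(pingu) & ready(node1) -> small(node1)]; (viii) [blue(node1) & metal(node1) -> flies(node1)]. ⇒ new: small(node1), flies(node1).
[4] (v) [visible(k) & flies(node1) -> has_feathers(pingu)]; (ix) [flies(node1) & visible(k) -> wooden(node1)]. ⇒ new: has_feathers(pingu), wooden(node1).
[5] (iii) [wooden(node1) & small(node1) -> red(k)]. ⇒ new: red(k).
Closure: {approved(pingu), bird(k), blue(node1), closed(node1), flagged(pingu), flies(node1), has_feathers(pingu), locked(node1), mammal(pingu), metal(node1), penguin(k), ready(node1), red(k), signed(node1), small(node1), valid(k), visible(k), wooden(node1)} — 18 facts.

18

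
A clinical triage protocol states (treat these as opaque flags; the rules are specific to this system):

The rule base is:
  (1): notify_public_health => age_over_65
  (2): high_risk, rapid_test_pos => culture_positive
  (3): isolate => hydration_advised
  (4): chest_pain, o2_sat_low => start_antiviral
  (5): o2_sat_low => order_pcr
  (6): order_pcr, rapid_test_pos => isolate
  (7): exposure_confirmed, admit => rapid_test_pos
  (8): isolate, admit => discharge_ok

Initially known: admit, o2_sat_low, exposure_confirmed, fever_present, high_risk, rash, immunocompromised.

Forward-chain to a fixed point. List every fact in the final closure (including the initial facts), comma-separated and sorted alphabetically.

Round 1 fires (5), (7), giving order_pcr, rapid_test_pos.
Round 2 fires (2), (6), giving culture_positive, isolate.
Round 3 fires (3), (8), giving hydration_advised, discharge_ok.

admit, culture_positive, discharge_ok, exposure_confirmed, fever_present, high_risk, hydration_advised, immunocompromised, isolate, o2_sat_low, order_pcr, rapid_test_pos, rash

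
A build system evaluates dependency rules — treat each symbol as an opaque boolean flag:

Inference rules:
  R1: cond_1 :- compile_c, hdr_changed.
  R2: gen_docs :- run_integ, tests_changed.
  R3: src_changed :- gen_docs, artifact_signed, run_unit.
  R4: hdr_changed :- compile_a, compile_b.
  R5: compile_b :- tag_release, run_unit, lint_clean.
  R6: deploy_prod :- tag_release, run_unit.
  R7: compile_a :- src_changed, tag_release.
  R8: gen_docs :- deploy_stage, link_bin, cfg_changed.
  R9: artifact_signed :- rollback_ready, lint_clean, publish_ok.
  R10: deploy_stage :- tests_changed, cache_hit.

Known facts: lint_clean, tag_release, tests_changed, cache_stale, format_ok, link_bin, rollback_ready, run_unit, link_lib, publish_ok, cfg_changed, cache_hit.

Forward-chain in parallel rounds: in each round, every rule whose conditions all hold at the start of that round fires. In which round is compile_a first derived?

4

Round 1: R5 [compile_b :- tag_release, run_unit, lint_clean.]; R6 [deploy_prod :- tag_release, run_unit.]; R9 [artifact_signed :- rollback_ready, lint_clean, publish_ok.]; R10 [deploy_stage :- tests_changed, cache_hit.]. New: compile_b, deploy_prod, artifact_signed, deploy_stage.
Round 2: R8 [gen_docs :- deploy_stage, link_bin, cfg_changed.]. New: gen_docs.
Round 3: R3 [src_changed :- gen_docs, artifact_signed, run_unit.]. New: src_changed.
Round 4: R7 [compile_a :- src_changed, tag_release.]. New: compile_a.
compile_a first appears in round 4.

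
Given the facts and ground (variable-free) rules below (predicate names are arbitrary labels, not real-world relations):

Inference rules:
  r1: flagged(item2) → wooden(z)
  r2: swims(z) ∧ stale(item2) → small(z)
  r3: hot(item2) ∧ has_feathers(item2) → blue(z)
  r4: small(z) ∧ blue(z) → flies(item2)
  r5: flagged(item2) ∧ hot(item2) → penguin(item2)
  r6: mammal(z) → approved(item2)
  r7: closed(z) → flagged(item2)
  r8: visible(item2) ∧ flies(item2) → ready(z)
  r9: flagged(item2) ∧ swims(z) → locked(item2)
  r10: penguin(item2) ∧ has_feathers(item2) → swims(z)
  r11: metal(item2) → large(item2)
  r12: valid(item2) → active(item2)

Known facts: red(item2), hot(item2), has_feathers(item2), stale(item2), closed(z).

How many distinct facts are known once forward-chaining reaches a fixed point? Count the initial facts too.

Round 1 — r3, r7, derive blue(z), flagged(item2).
Round 2 — r1, r5, derive wooden(z), penguin(item2).
Round 3 — r10, derive swims(z).
Round 4 — r2, r9, derive small(z), locked(item2).
Round 5 — r4, derive flies(item2).
Closure: {blue(z), closed(z), flagged(item2), flies(item2), has_feathers(item2), hot(item2), locked(item2), penguin(item2), red(item2), small(z), stale(item2), swims(z), wooden(z)} — 13 facts.

13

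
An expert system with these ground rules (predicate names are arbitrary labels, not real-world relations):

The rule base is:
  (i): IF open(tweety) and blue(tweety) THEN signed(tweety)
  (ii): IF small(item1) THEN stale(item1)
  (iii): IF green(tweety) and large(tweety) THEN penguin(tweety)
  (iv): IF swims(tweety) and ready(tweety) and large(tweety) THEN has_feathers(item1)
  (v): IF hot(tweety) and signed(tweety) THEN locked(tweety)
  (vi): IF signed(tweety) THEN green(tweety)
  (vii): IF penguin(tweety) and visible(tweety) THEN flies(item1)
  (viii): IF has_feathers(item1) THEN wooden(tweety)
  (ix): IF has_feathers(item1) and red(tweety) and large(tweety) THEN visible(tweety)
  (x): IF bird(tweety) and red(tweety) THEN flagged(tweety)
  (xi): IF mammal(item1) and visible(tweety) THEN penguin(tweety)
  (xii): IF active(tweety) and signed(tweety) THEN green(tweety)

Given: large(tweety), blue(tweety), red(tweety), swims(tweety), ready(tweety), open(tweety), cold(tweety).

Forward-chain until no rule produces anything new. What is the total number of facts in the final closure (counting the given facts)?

14

Round 1 fires (i), (iv), giving signed(tweety), has_feathers(item1).
Round 2 fires (vi), (viii), (ix), giving green(tweety), wooden(tweety), visible(tweety).
Round 3 fires (iii), giving penguin(tweety).
Round 4 fires (vii), giving flies(item1).
Closure: {blue(tweety), cold(tweety), flies(item1), green(tweety), has_feathers(item1), large(tweety), open(tweety), penguin(tweety), ready(tweety), red(tweety), signed(tweety), swims(tweety), visible(tweety), wooden(tweety)} — 14 facts.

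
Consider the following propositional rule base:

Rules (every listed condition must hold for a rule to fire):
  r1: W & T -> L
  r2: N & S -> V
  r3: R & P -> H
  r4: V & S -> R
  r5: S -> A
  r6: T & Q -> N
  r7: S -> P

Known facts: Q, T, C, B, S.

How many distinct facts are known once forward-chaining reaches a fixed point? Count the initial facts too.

11

Round 1: r5 [S -> A]; r6 [T & Q -> N]; r7 [S -> P]. New: A, N, P.
Round 2: r2 [N & S -> V]. New: V.
Round 3: r4 [V & S -> R]. New: R.
Round 4: r3 [R & P -> H]. New: H.
Closure: {A, B, C, H, N, P, Q, R, S, T, V} — 11 facts.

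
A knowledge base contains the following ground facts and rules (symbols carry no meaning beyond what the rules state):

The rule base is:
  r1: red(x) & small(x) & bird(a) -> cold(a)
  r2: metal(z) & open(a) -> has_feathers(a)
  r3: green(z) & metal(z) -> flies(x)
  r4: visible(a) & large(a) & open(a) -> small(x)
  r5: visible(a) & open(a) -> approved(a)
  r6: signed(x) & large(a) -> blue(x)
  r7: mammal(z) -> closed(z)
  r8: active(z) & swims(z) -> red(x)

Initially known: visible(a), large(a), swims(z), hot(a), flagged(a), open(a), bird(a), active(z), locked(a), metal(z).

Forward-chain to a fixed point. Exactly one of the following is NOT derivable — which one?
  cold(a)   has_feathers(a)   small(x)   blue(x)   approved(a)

blue(x)

Round 1 — r2, r4, r5, r8, derive has_feathers(a), small(x), approved(a), red(x).
Round 2 — r1, derive cold(a).
Derived: approved(a) (round 1), cold(a) (round 2), has_feathers(a) (round 1), small(x) (round 1). blue(x) never appears in any round.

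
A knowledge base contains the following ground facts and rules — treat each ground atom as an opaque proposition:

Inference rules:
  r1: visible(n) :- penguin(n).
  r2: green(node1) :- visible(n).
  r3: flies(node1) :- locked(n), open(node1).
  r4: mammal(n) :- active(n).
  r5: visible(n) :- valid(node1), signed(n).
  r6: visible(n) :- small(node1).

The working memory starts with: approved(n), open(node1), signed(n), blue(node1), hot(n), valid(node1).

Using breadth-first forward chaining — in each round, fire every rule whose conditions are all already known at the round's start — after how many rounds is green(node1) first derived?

2

Round 1 fires r5, giving visible(n).
Round 2 fires r2, giving green(node1).
green(node1) first appears in round 2.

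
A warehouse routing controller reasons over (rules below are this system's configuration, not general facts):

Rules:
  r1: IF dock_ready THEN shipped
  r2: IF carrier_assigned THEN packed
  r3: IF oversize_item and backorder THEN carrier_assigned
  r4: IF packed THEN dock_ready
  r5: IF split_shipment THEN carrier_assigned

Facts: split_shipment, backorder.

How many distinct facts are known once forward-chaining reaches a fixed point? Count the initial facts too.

Round 1 — r5, derive carrier_assigned.
Round 2 — r2, derive packed.
Round 3 — r4, derive dock_ready.
Round 4 — r1, derive shipped.
Closure: {backorder, carrier_assigned, dock_ready, packed, shipped, split_shipment} — 6 facts.

6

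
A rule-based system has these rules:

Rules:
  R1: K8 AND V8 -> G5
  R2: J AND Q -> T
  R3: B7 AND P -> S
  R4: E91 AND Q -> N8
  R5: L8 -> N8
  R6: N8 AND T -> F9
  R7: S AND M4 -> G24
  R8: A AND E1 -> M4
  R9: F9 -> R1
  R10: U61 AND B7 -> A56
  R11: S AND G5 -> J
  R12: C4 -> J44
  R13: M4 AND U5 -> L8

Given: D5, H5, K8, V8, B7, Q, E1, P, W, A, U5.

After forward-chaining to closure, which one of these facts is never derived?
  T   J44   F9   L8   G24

J44

Round 1 fires R1, R3, R8, giving G5, S, M4.
Round 2 fires R7, R11, R13, giving G24, J, L8.
Round 3 fires R2, R5, giving T, N8.
Round 4 fires R6, giving F9.
Round 5 fires R9, giving R1.
Derived: G24 (round 2), F9 (round 4), T (round 3), L8 (round 2). J44 never appears in any round.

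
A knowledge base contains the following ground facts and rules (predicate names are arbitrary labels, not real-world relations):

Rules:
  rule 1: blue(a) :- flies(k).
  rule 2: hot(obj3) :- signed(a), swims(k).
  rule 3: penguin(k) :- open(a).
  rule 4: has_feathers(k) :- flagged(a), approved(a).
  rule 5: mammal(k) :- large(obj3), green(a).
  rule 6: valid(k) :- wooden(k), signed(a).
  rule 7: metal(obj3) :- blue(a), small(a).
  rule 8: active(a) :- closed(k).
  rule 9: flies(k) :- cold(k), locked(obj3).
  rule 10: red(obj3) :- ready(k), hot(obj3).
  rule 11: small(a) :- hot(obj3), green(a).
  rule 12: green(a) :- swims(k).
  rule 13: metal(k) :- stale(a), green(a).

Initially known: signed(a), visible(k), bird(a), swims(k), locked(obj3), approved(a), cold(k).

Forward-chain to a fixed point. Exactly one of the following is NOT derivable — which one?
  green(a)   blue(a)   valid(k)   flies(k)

[1] rule 2 [hot(obj3) :- signed(a), swims(k).]; rule 9 [flies(k) :- cold(k), locked(obj3).]; rule 12 [green(a) :- swims(k).]. ⇒ new: hot(obj3), flies(k), green(a).
[2] rule 1 [blue(a) :- flies(k).]; rule 11 [small(a) :- hot(obj3), green(a).]. ⇒ new: blue(a), small(a).
[3] rule 7 [metal(obj3) :- blue(a), small(a).]. ⇒ new: metal(obj3).
Derived: flies(k) (round 1), blue(a) (round 2), green(a) (round 1). valid(k) never appears in any round.

valid(k)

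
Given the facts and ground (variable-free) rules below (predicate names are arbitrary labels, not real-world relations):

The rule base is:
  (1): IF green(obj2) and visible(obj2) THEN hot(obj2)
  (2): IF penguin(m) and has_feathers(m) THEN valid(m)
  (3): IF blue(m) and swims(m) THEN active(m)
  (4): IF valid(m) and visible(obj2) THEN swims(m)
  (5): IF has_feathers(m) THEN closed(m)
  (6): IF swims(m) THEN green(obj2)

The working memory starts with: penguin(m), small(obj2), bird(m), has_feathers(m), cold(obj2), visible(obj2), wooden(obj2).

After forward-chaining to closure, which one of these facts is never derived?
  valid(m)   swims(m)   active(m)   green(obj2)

Round 1: (2) [IF penguin(m) and has_feathers(m) THEN valid(m)]; (5) [IF has_feathers(m) THEN closed(m)]. Adds valid(m), closed(m).
Round 2: (4) [IF valid(m) and visible(obj2) THEN swims(m)]. Adds swims(m).
Round 3: (6) [IF swims(m) THEN green(obj2)]. Adds green(obj2).
Round 4: (1) [IF green(obj2) and visible(obj2) THEN hot(obj2)]. Adds hot(obj2).
Derived: swims(m) (round 2), green(obj2) (round 3), valid(m) (round 1). active(m) never appears in any round.

active(m)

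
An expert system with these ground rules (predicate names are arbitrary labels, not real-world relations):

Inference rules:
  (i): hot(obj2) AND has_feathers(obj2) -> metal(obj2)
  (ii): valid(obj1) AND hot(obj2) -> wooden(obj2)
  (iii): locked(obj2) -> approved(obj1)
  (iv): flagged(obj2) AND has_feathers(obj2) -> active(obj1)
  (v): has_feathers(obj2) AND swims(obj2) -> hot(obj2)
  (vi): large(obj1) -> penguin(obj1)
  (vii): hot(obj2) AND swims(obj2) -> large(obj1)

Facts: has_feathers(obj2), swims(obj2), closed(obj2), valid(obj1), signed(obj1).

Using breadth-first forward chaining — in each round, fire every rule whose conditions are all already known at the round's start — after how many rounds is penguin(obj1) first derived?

Round 1 fires (v), giving hot(obj2).
Round 2 fires (i), (ii), (vii), giving metal(obj2), wooden(obj2), large(obj1).
Round 3 fires (vi), giving penguin(obj1).
penguin(obj1) first appears in round 3.

3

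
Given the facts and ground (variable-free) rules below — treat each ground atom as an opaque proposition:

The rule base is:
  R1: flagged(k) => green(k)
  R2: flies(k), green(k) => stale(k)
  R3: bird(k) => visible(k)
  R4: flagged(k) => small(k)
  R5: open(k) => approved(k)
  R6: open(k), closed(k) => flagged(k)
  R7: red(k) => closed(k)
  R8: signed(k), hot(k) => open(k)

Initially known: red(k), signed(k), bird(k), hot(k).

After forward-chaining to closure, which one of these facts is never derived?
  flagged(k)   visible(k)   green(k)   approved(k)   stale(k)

Round 1 fires R3, R7, R8, giving visible(k), closed(k), open(k).
Round 2 fires R5, R6, giving approved(k), flagged(k).
Round 3 fires R1, R4, giving green(k), small(k).
Derived: green(k) (round 3), flagged(k) (round 2), approved(k) (round 2), visible(k) (round 1). stale(k) never appears in any round.

stale(k)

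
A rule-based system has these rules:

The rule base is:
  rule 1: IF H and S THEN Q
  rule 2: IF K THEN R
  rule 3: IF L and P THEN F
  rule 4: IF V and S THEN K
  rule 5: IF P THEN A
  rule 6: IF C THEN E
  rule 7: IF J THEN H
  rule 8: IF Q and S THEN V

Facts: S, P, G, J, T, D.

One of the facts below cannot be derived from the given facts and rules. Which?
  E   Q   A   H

[1] rule 5 [IF P THEN A]; rule 7 [IF J THEN H]. ⇒ new: A, H.
[2] rule 1 [IF H and S THEN Q]. ⇒ new: Q.
[3] rule 8 [IF Q and S THEN V]. ⇒ new: V.
[4] rule 4 [IF V and S THEN K]. ⇒ new: K.
[5] rule 2 [IF K THEN R]. ⇒ new: R.
Derived: Q (round 2), A (round 1), H (round 1). E never appears in any round.

E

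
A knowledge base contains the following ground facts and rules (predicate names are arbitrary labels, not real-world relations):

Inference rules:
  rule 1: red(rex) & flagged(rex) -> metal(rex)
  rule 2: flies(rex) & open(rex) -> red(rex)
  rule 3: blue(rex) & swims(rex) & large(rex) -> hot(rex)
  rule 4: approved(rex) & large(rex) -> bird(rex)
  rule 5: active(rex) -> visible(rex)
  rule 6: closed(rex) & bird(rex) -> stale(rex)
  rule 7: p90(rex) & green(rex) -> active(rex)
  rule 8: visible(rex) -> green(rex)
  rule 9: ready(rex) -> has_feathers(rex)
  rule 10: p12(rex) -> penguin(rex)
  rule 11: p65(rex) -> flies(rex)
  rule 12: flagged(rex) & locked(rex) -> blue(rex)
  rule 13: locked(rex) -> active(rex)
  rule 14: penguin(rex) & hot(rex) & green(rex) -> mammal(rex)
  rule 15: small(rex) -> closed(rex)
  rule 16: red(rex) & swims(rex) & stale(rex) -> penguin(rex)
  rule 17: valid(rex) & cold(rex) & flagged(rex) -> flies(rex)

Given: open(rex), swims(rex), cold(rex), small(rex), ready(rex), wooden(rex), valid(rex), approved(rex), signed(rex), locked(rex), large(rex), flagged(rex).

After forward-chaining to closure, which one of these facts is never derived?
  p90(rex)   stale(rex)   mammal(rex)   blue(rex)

Round 1: rule 4 [approved(rex) & large(rex) -> bird(rex)]; rule 9 [ready(rex) -> has_feathers(rex)]; rule 12 [flagged(rex) & locked(rex) -> blue(rex)]; rule 13 [locked(rex) -> active(rex)]; rule 15 [small(rex) -> closed(rex)]; rule 17 [valid(rex) & cold(rex) & flagged(rex) -> flies(rex)]. Adds bird(rex), has_feathers(rex), blue(rex), active(rex), closed(rex), flies(rex).
Round 2: rule 2 [flies(rex) & open(rex) -> red(rex)]; rule 3 [blue(rex) & swims(rex) & large(rex) -> hot(rex)]; rule 5 [active(rex) -> visible(rex)]; rule 6 [closed(rex) & bird(rex) -> stale(rex)]. Adds red(rex), hot(rex), visible(rex), stale(rex).
Round 3: rule 1 [red(rex) & flagged(rex) -> metal(rex)]; rule 8 [visible(rex) -> green(rex)]; rule 16 [red(rex) & swims(rex) & stale(rex) -> penguin(rex)]. Adds metal(rex), green(rex), penguin(rex).
Round 4: rule 14 [penguin(rex) & hot(rex) & green(rex) -> mammal(rex)]. Adds mammal(rex).
Derived: mammal(rex) (round 4), blue(rex) (round 1), stale(rex) (round 2). p90(rex) never appears in any round.

p90(rex)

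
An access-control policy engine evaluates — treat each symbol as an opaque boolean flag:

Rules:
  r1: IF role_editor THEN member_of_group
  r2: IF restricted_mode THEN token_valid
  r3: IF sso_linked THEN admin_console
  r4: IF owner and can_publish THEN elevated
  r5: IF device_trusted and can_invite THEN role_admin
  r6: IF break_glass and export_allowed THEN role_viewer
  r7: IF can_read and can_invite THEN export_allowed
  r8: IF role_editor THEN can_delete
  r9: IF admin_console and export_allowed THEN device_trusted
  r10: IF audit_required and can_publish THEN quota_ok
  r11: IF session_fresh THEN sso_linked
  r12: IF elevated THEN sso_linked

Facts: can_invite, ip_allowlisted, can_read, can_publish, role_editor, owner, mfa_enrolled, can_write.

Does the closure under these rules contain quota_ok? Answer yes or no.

no

Round 1: r1 [IF role_editor THEN member_of_group]; r4 [IF owner and can_publish THEN elevated]; r7 [IF can_read and can_invite THEN export_allowed]; r8 [IF role_editor THEN can_delete]. New: member_of_group, elevated, export_allowed, can_delete.
Round 2: r12 [IF elevated THEN sso_linked]. New: sso_linked.
Round 3: r3 [IF sso_linked THEN admin_console]. New: admin_console.
Round 4: r9 [IF admin_console and export_allowed THEN device_trusted]. New: device_trusted.
Round 5: r5 [IF device_trusted and can_invite THEN role_admin]. New: role_admin.
Fixed point reached. quota_ok is concluded only by r10; r10 needs audit_required (never derived).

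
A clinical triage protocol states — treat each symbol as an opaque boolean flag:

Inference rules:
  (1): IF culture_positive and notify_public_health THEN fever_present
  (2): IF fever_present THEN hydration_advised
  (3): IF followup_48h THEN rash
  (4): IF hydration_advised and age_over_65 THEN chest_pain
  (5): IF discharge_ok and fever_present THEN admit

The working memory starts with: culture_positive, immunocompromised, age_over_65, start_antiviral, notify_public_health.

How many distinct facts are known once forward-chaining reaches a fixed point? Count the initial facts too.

Round 1 fires (1), giving fever_present.
Round 2 fires (2), giving hydration_advised.
Round 3 fires (4), giving chest_pain.
Closure: {age_over_65, chest_pain, culture_positive, fever_present, hydration_advised, immunocompromised, notify_public_health, start_antiviral} — 8 facts.

8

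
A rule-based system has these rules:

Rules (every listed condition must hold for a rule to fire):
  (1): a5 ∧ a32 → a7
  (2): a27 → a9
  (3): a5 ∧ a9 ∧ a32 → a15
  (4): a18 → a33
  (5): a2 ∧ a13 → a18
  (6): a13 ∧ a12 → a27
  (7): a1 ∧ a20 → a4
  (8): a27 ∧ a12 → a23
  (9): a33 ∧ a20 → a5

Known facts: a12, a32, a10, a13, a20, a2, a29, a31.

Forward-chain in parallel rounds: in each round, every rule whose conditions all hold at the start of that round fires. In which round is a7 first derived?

4

Round 1 fires (5), (6), giving a18, a27.
Round 2 fires (2), (4), (8), giving a9, a33, a23.
Round 3 fires (9), giving a5.
Round 4 fires (1), (3), giving a7, a15.
a7 first appears in round 4.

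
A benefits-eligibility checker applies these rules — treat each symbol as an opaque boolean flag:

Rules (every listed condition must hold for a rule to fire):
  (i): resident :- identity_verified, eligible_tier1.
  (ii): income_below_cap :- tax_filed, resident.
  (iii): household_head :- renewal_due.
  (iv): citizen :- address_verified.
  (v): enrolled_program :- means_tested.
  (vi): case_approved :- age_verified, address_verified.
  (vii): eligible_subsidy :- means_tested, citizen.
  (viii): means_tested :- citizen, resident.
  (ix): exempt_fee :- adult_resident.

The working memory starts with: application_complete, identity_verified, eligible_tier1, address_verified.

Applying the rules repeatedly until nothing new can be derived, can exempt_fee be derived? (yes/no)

Round 1 fires (i), (iv), giving resident, citizen.
Round 2 fires (viii), giving means_tested.
Round 3 fires (v), (vii), giving enrolled_program, eligible_subsidy.
Fixed point reached. exempt_fee is concluded only by (ix); (ix) needs adult_resident (never derived).

no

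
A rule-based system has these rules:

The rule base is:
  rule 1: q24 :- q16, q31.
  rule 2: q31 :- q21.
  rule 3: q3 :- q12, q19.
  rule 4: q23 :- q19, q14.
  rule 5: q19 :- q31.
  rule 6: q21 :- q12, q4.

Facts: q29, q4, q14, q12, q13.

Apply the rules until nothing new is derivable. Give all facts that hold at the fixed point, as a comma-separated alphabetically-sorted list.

q12, q13, q14, q19, q21, q23, q29, q3, q31, q4

Round 1: rule 6 [q21 :- q12, q4.]. New: q21.
Round 2: rule 2 [q31 :- q21.]. New: q31.
Round 3: rule 5 [q19 :- q31.]. New: q19.
Round 4: rule 3 [q3 :- q12, q19.]; rule 4 [q23 :- q19, q14.]. New: q3, q23.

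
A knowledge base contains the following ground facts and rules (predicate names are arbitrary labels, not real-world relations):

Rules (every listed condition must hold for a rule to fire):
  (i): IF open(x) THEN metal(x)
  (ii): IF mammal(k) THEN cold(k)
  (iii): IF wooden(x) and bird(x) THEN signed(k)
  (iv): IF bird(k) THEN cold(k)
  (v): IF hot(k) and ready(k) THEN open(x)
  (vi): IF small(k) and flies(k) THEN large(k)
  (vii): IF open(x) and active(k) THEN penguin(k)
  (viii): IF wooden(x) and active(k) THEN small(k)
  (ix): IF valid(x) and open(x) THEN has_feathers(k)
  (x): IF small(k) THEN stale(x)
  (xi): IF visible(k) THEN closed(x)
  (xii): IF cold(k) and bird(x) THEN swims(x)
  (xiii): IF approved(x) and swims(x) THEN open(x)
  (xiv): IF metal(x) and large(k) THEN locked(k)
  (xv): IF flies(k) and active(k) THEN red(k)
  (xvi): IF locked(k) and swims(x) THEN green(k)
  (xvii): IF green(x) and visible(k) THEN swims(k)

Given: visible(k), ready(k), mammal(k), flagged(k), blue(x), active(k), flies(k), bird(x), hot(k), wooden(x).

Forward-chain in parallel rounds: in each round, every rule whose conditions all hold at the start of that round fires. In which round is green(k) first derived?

4

Round 1: (ii) [IF mammal(k) THEN cold(k)]; (iii) [IF wooden(x) and bird(x) THEN signed(k)]; (v) [IF hot(k) and ready(k) THEN open(x)]; (viii) [IF wooden(x) and active(k) THEN small(k)]; (xi) [IF visible(k) THEN closed(x)]; (xv) [IF flies(k) and active(k) THEN red(k)]. Adds cold(k), signed(k), open(x), small(k), closed(x), red(k).
Round 2: (i) [IF open(x) THEN metal(x)]; (vi) [IF small(k) and flies(k) THEN large(k)]; (vii) [IF open(x) and active(k) THEN penguin(k)]; (x) [IF small(k) THEN stale(x)]; (xii) [IF cold(k) and bird(x) THEN swims(x)]. Adds metal(x), large(k), penguin(k), stale(x), swims(x).
Round 3: (xiv) [IF metal(x) and large(k) THEN locked(k)]. Adds locked(k).
Round 4: (xvi) [IF locked(k) and swims(x) THEN green(k)]. Adds green(k).
green(k) first appears in round 4.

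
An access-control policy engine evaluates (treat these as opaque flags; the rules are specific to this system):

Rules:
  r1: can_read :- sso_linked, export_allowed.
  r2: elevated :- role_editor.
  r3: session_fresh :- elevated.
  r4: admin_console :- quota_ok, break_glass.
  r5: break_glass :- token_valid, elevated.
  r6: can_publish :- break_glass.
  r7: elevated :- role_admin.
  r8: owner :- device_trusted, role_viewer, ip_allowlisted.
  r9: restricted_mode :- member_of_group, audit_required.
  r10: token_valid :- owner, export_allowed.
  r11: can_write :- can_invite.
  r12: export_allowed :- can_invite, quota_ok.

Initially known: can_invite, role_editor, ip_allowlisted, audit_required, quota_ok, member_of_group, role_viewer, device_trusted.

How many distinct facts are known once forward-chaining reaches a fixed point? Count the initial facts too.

Round 1: r2 [elevated :- role_editor.]; r8 [owner :- device_trusted, role_viewer, ip_allowlisted.]; r9 [restricted_mode :- member_of_group, audit_required.]; r11 [can_write :- can_invite.]; r12 [export_allowed :- can_invite, quota_ok.]. Adds elevated, owner, restricted_mode, can_write, export_allowed.
Round 2: r3 [session_fresh :- elevated.]; r10 [token_valid :- owner, export_allowed.]. Adds session_fresh, token_valid.
Round 3: r5 [break_glass :- token_valid, elevated.]. Adds break_glass.
Round 4: r4 [admin_console :- quota_ok, break_glass.]; r6 [can_publish :- break_glass.]. Adds admin_console, can_publish.
Closure: {admin_console, audit_required, break_glass, can_invite, can_publish, can_write, device_trusted, elevated, export_allowed, ip_allowlisted, member_of_group, owner, quota_ok, restricted_mode, role_editor, role_viewer, session_fresh, token_valid} — 18 facts.

18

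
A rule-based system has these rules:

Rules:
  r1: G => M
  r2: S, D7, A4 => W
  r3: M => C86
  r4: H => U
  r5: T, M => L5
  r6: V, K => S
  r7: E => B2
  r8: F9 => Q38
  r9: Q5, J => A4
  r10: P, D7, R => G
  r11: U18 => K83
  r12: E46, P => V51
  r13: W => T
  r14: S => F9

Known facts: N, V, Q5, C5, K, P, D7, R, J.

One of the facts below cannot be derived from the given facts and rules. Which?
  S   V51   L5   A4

V51

Round 1: r6 [V, K => S]; r9 [Q5, J => A4]; r10 [P, D7, R => G]. New: S, A4, G.
Round 2: r1 [G => M]; r2 [S, D7, A4 => W]; r14 [S => F9]. New: M, W, F9.
Round 3: r3 [M => C86]; r8 [F9 => Q38]; r13 [W => T]. New: C86, Q38, T.
Round 4: r5 [T, M => L5]. New: L5.
Derived: A4 (round 1), S (round 1), L5 (round 4). V51 never appears in any round.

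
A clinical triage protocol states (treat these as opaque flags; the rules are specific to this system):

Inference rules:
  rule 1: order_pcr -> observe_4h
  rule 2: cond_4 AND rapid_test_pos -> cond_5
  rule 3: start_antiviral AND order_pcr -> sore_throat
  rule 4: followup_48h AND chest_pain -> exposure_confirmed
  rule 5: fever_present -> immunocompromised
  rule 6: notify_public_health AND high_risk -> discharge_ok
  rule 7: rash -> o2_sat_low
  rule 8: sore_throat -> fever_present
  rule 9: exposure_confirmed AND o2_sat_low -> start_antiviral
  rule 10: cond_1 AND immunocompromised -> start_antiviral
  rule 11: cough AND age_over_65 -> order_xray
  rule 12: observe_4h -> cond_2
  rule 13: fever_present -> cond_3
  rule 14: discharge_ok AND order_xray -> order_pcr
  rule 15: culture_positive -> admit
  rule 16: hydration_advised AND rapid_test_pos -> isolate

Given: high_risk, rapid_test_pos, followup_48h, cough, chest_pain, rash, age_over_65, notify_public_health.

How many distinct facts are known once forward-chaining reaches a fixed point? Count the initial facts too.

20

Round 1 fires rule 4, rule 6, rule 7, rule 11, giving exposure_confirmed, discharge_ok, o2_sat_low, order_xray.
Round 2 fires rule 9, rule 14, giving start_antiviral, order_pcr.
Round 3 fires rule 1, rule 3, giving observe_4h, sore_throat.
Round 4 fires rule 8, rule 12, giving fever_present, cond_2.
Round 5 fires rule 5, rule 13, giving immunocompromised, cond_3.
Closure: {age_over_65, chest_pain, cond_2, cond_3, cough, discharge_ok, exposure_confirmed, fever_present, followup_48h, high_risk, immunocompromised, notify_public_health, o2_sat_low, observe_4h, order_pcr, order_xray, rapid_test_pos, rash, sore_throat, start_antiviral} — 20 facts.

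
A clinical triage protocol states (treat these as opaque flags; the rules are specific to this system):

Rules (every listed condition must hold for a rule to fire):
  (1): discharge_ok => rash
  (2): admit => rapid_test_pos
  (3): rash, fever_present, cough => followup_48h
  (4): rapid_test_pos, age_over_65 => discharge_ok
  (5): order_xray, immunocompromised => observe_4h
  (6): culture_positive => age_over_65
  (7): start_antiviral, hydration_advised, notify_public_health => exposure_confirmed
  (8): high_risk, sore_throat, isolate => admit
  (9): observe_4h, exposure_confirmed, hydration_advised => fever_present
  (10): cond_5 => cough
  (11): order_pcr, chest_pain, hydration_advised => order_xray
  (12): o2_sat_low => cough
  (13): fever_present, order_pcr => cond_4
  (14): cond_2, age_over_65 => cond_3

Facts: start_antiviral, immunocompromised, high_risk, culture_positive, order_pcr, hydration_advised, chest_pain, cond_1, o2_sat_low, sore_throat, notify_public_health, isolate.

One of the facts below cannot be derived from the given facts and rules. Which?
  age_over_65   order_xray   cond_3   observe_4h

Round 1 fires (6), (7), (8), (11), (12), giving age_over_65, exposure_confirmed, admit, order_xray, cough.
Round 2 fires (2), (5), giving rapid_test_pos, observe_4h.
Round 3 fires (4), (9), giving discharge_ok, fever_present.
Round 4 fires (1), (13), giving rash, cond_4.
Round 5 fires (3), giving followup_48h.
Derived: age_over_65 (round 1), order_xray (round 1), observe_4h (round 2). cond_3 never appears in any round.

cond_3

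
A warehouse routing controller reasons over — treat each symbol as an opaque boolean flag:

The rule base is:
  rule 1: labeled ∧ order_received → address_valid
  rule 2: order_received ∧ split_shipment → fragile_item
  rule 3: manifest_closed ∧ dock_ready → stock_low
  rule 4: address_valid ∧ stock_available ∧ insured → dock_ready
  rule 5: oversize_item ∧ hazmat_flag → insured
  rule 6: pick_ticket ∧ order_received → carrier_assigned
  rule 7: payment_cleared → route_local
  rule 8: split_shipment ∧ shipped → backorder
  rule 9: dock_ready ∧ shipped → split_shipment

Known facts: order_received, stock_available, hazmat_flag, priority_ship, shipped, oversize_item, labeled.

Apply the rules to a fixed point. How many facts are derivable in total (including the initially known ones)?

[1] rule 1 [labeled ∧ order_received → address_valid]; rule 5 [oversize_item ∧ hazmat_flag → insured]. ⇒ new: address_valid, insured.
[2] rule 4 [address_valid ∧ stock_available ∧ insured → dock_ready]. ⇒ new: dock_ready.
[3] rule 9 [dock_ready ∧ shipped → split_shipment]. ⇒ new: split_shipment.
[4] rule 2 [order_received ∧ split_shipment → fragile_item]; rule 8 [split_shipment ∧ shipped → backorder]. ⇒ new: fragile_item, backorder.
Closure: {address_valid, backorder, dock_ready, fragile_item, hazmat_flag, insured, labeled, order_received, oversize_item, priority_ship, shipped, split_shipment, stock_available} — 13 facts.

13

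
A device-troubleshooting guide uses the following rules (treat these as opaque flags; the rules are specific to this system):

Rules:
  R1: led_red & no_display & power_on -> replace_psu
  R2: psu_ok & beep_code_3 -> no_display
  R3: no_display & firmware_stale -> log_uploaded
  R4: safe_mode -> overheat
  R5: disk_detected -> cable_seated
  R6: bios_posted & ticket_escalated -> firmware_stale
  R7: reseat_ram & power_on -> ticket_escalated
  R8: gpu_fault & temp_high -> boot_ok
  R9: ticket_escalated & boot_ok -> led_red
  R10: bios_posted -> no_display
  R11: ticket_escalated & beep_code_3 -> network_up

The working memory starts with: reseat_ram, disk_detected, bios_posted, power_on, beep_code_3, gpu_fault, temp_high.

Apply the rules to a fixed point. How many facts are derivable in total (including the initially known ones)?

Round 1: R5 [disk_detected -> cable_seated]; R7 [reseat_ram & power_on -> ticket_escalated]; R8 [gpu_fault & temp_high -> boot_ok]; R10 [bios_posted -> no_display]. New: cable_seated, ticket_escalated, boot_ok, no_display.
Round 2: R6 [bios_posted & ticket_escalated -> firmware_stale]; R9 [ticket_escalated & boot_ok -> led_red]; R11 [ticket_escalated & beep_code_3 -> network_up]. New: firmware_stale, led_red, network_up.
Round 3: R1 [led_red & no_display & power_on -> replace_psu]; R3 [no_display & firmware_stale -> log_uploaded]. New: replace_psu, log_uploaded.
Closure: {beep_code_3, bios_posted, boot_ok, cable_seated, disk_detected, firmware_stale, gpu_fault, led_red, log_uploaded, network_up, no_display, power_on, replace_psu, reseat_ram, temp_high, ticket_escalated} — 16 facts.

16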